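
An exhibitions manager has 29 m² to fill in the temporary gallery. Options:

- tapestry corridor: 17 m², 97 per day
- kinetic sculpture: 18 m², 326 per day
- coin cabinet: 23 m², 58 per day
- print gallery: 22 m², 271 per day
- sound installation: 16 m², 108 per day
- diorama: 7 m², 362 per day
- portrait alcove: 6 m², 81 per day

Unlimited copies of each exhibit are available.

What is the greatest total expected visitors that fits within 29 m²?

By expected visitors per m²: diorama 51.71, kinetic sculpture 18.11, portrait alcove 13.50, print gallery 12.32 lead.
Best packing: 4×diorama — 28 m², 1448 total.

1448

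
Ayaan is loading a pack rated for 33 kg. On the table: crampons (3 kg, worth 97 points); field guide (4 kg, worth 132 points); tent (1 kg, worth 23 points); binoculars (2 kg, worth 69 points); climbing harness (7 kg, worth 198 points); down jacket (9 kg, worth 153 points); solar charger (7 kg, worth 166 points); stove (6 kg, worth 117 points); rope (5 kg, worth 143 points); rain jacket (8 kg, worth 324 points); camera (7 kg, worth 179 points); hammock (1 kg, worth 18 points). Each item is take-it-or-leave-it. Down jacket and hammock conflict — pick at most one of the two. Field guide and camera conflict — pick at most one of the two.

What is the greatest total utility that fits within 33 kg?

Filling by ratio: crampons + field guide + tent + binoculars + climbing harness + rope + rain jacket + hammock for 1004, with 2 kg left unused.
Replace field guide and hammock with camera: the trade gains 29 net, giving 1033 at 33 kg.
Runner-up field guide + binoculars + climbing harness + solar charger + rope + rain jacket tops out at 1032.

1033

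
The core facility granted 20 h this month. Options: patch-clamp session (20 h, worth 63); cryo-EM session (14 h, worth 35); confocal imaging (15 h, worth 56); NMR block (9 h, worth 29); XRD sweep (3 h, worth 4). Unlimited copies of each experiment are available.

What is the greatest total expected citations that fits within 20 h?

By expected citations per h: confocal imaging 3.73, NMR block 3.22, patch-clamp session 3.15 lead.
A density-first pass picks confocal imaging + XRD sweep — 60 at 18 h.
Replace confocal imaging and XRD sweep with patch-clamp session: the trade gains 3 net, giving 63 at 20 h.
No other feasible combination exceeds 63.

63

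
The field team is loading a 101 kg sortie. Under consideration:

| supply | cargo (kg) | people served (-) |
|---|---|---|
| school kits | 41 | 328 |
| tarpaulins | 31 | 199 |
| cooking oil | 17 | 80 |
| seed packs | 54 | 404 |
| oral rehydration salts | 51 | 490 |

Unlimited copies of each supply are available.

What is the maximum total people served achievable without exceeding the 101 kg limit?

Density check — oral rehydration salts 9.61, school kits 8.00, seed packs 7.48, tarpaulins 6.42 are the best per kg.
Taking school kits + oral rehydration salts: 92 kg used, 818 in people served.

818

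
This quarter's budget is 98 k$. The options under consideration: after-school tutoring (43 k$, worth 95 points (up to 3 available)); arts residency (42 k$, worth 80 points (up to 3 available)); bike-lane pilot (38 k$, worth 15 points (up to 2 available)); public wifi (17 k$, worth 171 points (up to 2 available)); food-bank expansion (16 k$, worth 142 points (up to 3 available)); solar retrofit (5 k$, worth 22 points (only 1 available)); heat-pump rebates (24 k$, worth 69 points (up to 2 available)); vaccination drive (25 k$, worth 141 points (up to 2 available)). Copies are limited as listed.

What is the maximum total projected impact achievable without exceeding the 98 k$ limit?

By projected impact per k$: public wifi 10.06, food-bank expansion 8.88, vaccination drive 5.64 lead.
The ratio ordering already packs tightly: 2×public wifi + 3×food-bank expansion + solar retrofit, 87 k$, 790.
Every other selection either busts 98 k$ or exceeds an availability limit or fails to beat 790.

790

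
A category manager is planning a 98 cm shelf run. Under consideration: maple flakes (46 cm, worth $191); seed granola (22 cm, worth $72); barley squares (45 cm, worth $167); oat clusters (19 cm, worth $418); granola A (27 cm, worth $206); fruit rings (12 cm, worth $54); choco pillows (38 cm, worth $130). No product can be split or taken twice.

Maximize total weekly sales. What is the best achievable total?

815

Greedy by ratio would take oat clusters + granola A + fruit rings + choco pillows: 96 cm used, total 808.
The 50 cm tied up in fruit rings and choco pillows is better spent on maple flakes — total rises to 815 (92 cm).
An exhaustive check of the 128 subsets confirms 815.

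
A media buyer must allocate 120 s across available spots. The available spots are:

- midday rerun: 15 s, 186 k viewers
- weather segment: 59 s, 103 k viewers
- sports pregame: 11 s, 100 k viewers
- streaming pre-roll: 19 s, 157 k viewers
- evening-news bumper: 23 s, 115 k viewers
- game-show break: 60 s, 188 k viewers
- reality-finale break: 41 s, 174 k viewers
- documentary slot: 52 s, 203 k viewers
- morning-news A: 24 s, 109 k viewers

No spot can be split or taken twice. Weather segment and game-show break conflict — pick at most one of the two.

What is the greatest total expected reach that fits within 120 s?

761

Greedy by ratio would take midday rerun + sports pregame + streaming pre-roll + evening-news bumper + morning-news A: 92 s used, total 667.
Replace morning-news A with documentary slot: the trade gains 94 net, giving 761 at 120 s.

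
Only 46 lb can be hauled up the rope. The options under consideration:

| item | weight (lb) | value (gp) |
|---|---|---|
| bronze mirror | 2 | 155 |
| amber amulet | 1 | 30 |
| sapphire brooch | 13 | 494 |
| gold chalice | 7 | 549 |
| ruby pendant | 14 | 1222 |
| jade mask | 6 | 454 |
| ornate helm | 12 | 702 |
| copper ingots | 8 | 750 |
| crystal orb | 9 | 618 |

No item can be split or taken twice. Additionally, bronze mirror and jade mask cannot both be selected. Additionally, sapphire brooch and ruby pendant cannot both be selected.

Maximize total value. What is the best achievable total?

3623

Ranking by ratio (value/lb): copper ingots 93.75, ruby pendant 87.29, gold chalice 78.43, bronze mirror 77.50.
Best packing: amber amulet + gold chalice + ruby pendant + jade mask + copper ingots + crystal orb — 45 lb, 3623 total.
Next best is gold chalice + ruby pendant + jade mask + copper ingots + crystal orb at 3593 (44 lb) — short by 30.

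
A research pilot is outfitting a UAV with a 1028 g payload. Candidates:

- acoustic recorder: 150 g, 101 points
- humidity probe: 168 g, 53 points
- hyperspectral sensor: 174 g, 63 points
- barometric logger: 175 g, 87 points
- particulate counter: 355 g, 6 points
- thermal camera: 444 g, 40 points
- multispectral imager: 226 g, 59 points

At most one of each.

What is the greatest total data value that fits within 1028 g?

363

Best packing: acoustic recorder + humidity probe + hyperspectral sensor + barometric logger + multispectral imager — 893 g, 363 total.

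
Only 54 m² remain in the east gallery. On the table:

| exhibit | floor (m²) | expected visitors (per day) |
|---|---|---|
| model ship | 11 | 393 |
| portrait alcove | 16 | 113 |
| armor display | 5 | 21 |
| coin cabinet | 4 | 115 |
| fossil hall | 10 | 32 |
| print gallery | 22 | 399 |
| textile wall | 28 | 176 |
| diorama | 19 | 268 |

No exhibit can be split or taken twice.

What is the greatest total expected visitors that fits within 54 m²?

1060

Greedy by ratio would take model ship + portrait alcove + coin cabinet + print gallery: 53 m² used, total 1020.
Replace portrait alcove and coin cabinet with diorama: the trade gains 40 net, giving 1060 at 52 m².
Next best is model ship + portrait alcove + coin cabinet + print gallery at 1020 (53 m²) — short by 40.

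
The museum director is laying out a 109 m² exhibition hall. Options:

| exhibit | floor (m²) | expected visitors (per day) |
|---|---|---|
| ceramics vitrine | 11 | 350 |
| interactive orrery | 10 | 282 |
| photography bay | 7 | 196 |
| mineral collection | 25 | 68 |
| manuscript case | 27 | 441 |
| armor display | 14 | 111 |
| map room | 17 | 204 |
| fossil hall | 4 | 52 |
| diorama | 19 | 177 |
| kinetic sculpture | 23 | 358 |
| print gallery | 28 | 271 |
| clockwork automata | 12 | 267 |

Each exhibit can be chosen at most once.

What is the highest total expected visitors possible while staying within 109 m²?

2098

Ranking by ratio (expected visitors/m²): ceramics vitrine 31.82, interactive orrery 28.20, photography bay 28.00.
The ratio heuristic lands on ceramics vitrine + interactive orrery + photography bay + manuscript case + armor display + fossil hall + kinetic sculpture + clockwork automata (2057) but leaves 1 m² idle.
The 18 m² tied up in armor display and fossil hall is better spent on map room — total rises to 2098 (107 m²).
The spare 2 m² is too small for any remaining exhibit, and no exchange beats 2098.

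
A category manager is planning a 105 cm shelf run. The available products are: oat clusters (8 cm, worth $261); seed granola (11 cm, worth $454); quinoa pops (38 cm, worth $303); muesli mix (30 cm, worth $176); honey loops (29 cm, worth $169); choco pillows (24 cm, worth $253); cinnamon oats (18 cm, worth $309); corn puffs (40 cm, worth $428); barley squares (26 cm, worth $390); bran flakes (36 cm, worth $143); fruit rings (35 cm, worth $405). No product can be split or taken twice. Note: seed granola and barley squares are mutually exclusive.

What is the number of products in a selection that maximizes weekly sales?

5

The maximum weekly sales within 105 cm is 1705.
oat clusters + seed granola + choco pillows + cinnamon oats + corn puffs hits 1705 at 101 cm.
Every optimal selection uses 5 products.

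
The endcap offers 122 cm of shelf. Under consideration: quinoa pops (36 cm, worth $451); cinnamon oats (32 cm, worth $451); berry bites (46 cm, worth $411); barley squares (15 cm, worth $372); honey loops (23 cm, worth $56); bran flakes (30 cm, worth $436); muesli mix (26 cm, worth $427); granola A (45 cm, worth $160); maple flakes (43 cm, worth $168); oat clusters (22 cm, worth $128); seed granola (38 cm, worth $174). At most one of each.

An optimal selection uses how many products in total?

Best achievable weekly sales is 1710.
For example quinoa pops + cinnamon oats + barley squares + bran flakes achieves it, using 113 cm.
Every optimal selection uses 4 products.

4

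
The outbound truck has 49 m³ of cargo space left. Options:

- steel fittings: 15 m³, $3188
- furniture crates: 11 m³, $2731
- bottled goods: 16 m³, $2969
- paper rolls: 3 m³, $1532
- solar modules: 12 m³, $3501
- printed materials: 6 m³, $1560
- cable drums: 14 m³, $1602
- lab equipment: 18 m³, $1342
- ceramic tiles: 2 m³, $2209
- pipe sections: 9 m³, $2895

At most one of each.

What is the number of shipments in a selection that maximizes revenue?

Best achievable revenue is 14885.
steel fittings + paper rolls + solar modules + printed materials + ceramic tiles + pipe sections hits 14885 at 47 m³.
All optima have 6 shipments.

6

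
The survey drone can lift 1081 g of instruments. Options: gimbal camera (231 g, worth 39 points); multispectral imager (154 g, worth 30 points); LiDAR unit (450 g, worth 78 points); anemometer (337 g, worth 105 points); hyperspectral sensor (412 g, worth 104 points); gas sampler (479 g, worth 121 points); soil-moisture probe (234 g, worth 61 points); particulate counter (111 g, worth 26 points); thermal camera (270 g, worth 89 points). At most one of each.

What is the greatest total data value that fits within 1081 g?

298

Ranking by ratio (data value/g): thermal camera 0.33, anemometer 0.31, soil-moisture probe 0.26, gas sampler 0.25.
A density-first pass picks anemometer + soil-moisture probe + particulate counter + thermal camera — 281 at 952 g.
The 345 g tied up in soil-moisture probe and particulate counter is better spent on hyperspectral sensor — total rises to 298 (1019 g).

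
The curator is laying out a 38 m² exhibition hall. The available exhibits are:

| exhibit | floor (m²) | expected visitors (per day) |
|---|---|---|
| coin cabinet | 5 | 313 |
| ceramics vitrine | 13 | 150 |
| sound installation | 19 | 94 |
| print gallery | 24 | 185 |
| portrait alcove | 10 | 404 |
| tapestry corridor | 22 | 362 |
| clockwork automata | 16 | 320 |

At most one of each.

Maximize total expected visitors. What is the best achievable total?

Density check — coin cabinet 62.60, portrait alcove 40.40, clockwork automata 20.00 are the best per m².
Filling by ratio: coin cabinet + portrait alcove + clockwork automata for 1037, with 7 m² left unused.
Replace clockwork automata with tapestry corridor: the trade gains 42 net, giving 1079 at 37 m².
That's the maximum — no swap from here does better than 1079.

1079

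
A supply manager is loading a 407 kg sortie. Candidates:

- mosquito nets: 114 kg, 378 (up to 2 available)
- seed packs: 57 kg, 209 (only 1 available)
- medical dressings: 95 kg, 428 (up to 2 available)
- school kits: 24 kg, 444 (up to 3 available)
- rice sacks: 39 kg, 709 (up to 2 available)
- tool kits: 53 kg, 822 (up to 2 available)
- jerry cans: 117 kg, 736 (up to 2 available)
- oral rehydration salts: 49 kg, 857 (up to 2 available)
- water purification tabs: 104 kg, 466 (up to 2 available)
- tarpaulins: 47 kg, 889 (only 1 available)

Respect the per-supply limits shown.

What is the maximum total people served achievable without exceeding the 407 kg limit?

Best packing: 3×school kits + 2×rice sacks + 2×tool kits + 2×oral rehydration salts + tarpaulins — 401 kg, 6997 total.

6997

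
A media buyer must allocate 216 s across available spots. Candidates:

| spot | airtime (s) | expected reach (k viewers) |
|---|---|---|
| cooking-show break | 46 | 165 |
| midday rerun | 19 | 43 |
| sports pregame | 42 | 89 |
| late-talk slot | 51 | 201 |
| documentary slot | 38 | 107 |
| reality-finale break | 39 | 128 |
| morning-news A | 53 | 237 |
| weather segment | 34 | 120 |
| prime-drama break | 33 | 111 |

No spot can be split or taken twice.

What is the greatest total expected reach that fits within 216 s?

Taking the top-ratio spots first gives cooking-show break + midday rerun + late-talk slot + morning-news A + weather segment for 766 (203 s).
Dropping cooking-show break and midday rerun frees 65 s; slotting in reality-finale break + prime-drama break (72 s) lifts the total to 797 at 210 s.

797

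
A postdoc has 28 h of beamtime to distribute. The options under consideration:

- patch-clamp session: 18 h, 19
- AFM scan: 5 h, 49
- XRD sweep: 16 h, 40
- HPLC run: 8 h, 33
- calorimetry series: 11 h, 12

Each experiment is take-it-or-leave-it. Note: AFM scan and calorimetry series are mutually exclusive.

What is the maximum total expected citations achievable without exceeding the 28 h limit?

By expected citations per h: AFM scan 9.80, HPLC run 4.12, XRD sweep 2.50 lead.
Taking AFM scan + XRD sweep: 21 h used, 89 in expected citations.
Runner-up AFM scan + HPLC run tops out at 82.

89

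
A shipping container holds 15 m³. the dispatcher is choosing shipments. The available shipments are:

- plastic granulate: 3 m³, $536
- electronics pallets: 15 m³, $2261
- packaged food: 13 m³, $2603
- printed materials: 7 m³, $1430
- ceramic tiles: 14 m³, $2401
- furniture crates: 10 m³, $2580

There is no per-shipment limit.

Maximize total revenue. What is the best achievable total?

3116

Density check — furniture crates 258.00, printed materials 204.29, packaged food 200.23 are the best per m³.
Plastic granulate + furniture crates uses 13 of the 15 m³ and totals 3116.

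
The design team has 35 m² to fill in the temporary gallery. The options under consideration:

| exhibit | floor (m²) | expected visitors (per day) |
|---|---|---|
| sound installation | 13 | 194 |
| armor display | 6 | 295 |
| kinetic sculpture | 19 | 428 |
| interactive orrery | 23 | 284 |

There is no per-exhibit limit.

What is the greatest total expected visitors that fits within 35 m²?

1475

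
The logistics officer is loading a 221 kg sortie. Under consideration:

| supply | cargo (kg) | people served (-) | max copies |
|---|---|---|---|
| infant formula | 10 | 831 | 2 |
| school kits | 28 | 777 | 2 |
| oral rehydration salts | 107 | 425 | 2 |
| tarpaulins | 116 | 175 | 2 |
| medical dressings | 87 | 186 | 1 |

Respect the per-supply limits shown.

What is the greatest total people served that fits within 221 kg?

Ranking by ratio (people served/kg): infant formula 83.10, school kits 27.75, oral rehydration salts 3.97, medical dressings 2.14.
2×infant formula + 2×school kits + oral rehydration salts uses 183 of the 221 kg and totals 3641.
Every other selection either busts 221 kg or exceeds an availability limit or fails to beat 3641.

3641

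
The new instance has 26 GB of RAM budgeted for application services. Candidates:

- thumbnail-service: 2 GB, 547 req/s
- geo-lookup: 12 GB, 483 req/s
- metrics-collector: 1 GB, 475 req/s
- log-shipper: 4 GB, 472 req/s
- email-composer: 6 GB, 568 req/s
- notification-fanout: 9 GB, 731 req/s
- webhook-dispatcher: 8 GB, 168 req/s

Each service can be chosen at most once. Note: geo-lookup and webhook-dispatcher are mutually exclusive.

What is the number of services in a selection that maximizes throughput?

Best achievable throughput is 2793.
For example thumbnail-service + metrics-collector + log-shipper + email-composer + notification-fanout achieves it, using 22 GB.
Every optimal selection uses 5 services.

5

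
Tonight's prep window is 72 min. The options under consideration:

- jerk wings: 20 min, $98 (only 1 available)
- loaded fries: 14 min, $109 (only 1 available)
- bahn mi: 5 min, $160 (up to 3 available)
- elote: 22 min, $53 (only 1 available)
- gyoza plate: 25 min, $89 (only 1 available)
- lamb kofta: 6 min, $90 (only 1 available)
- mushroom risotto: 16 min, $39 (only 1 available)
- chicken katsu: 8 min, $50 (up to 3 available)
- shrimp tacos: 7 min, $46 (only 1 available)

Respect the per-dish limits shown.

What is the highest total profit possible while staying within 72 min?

877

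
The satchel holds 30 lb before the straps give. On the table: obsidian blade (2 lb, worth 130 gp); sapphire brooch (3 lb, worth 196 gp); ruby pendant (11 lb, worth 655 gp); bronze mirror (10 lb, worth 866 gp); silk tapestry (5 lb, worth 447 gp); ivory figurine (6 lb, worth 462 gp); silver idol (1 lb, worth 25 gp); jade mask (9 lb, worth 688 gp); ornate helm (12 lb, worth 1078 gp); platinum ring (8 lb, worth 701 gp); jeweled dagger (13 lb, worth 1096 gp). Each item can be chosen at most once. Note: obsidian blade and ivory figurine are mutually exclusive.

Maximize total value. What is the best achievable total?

A density-first pass picks obsidian blade + sapphire brooch + silk tapestry + ornate helm + platinum ring — 2552 at 30 lb.
The 10 lb tied up in obsidian blade and sapphire brooch and silk tapestry is better spent on bronze mirror — total rises to 2645 (30 lb).

2645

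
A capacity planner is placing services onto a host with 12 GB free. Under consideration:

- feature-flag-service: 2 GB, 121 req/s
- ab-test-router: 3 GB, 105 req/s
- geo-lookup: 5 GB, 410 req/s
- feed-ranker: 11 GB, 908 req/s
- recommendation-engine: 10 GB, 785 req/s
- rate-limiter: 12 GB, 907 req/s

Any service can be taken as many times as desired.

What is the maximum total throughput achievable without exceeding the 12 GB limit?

A density-first pass picks feed-ranker — 908 at 11 GB.
Replace feed-ranker with feature-flag-service + 2×geo-lookup: the trade gains 33 net, giving 941 at 12 GB.
Every other selection either busts 12 GB or fails to beat 941.

941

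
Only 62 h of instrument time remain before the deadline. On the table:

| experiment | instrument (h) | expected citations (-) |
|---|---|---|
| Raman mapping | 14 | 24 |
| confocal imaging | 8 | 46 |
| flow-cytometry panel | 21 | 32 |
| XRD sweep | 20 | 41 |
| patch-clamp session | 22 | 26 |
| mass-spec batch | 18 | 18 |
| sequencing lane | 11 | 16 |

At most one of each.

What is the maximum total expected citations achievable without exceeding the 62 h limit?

135

Filling by ratio: Raman mapping + confocal imaging + XRD sweep + sequencing lane for 127, with 9 h left unused.
Dropping Raman mapping frees 14 h; slotting in flow-cytometry panel (21 h) lifts the total to 135 at 60 h.
Every other selection either busts 62 h or fails to beat 135.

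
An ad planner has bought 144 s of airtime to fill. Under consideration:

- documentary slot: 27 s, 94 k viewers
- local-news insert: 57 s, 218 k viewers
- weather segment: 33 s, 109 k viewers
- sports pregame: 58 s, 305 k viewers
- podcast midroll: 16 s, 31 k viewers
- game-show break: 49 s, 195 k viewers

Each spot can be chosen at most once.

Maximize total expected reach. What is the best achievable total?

617

Ranking by ratio (expected reach/s): sports pregame 5.26, game-show break 3.98, local-news insert 3.82, documentary slot 3.48.
Taking the top-ratio spots first gives documentary slot + sports pregame + game-show break for 594 (134 s).
Replace game-show break with local-news insert: the trade gains 23 net, giving 617 at 142 s.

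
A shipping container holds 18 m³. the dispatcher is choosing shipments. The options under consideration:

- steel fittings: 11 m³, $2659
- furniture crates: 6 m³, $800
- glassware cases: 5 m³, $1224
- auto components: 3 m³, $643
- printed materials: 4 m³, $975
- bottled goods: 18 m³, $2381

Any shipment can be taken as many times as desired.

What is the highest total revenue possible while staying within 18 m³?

By revenue per m³: glassware cases 244.80, printed materials 243.75, steel fittings 241.73 lead.
A density-first pass picks 3×glassware cases + auto components — 4315 at 18 m³.
The 8 m³ tied up in glassware cases and auto components is better spent on 2×printed materials — total rises to 4398 (18 m³).

4398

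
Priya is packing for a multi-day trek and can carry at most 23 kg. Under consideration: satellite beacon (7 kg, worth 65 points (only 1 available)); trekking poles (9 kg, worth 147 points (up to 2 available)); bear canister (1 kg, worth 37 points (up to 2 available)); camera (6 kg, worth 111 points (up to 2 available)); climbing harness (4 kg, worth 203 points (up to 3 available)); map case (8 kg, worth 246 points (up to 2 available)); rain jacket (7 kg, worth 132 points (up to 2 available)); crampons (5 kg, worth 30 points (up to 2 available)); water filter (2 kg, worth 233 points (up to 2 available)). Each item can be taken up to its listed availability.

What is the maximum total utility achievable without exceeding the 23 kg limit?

1223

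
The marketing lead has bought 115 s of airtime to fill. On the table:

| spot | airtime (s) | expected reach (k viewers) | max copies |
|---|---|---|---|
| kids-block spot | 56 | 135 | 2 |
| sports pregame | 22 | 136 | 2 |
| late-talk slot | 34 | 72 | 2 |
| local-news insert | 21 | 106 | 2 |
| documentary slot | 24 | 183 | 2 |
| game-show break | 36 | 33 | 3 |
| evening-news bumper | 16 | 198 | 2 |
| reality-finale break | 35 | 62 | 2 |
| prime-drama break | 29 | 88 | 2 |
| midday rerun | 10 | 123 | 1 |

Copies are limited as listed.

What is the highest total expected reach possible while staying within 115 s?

1021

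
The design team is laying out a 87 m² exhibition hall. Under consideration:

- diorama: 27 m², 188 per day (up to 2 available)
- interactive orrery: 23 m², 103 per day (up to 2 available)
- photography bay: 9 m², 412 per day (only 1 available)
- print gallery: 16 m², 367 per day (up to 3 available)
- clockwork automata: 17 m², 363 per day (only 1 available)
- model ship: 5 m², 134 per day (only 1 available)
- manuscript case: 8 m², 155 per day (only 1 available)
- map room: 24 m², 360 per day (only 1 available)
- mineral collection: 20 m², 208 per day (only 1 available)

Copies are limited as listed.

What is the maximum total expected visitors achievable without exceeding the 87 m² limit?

2165

Density check — photography bay 45.78, model ship 26.80, print gallery 22.94, clockwork automata 21.35 are the best per m².
Best packing: photography bay + 3×print gallery + clockwork automata + model ship + manuscript case — 87 m², 2165 total.
Nothing else within 87 m² beats 2165.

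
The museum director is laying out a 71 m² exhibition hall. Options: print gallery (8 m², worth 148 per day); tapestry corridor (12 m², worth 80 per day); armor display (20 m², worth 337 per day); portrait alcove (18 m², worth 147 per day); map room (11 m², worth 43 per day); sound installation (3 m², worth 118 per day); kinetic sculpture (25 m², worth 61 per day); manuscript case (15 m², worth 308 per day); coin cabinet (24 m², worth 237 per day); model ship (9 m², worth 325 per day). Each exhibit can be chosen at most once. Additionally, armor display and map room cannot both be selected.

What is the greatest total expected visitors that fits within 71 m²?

1325

By expected visitors per m²: sound installation 39.33, model ship 36.11, manuscript case 20.53, print gallery 18.50 lead.
The ratio heuristic lands on print gallery + tapestry corridor + armor display + sound installation + manuscript case + model ship (1316) but leaves 4 m² idle.
Replace print gallery and tapestry corridor with coin cabinet: the trade gains 9 net, giving 1325 at 71 m².
Every other selection either busts 71 m² or breaks a pairing rule or fails to beat 1325.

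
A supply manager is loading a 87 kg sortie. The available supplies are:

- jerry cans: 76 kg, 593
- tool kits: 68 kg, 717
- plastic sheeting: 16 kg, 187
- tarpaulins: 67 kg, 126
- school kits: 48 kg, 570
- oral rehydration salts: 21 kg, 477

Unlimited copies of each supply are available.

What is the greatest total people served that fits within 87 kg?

4×oral rehydration salts uses 84 of the 87 kg and totals 1908.
No other feasible combination exceeds 1908.

1908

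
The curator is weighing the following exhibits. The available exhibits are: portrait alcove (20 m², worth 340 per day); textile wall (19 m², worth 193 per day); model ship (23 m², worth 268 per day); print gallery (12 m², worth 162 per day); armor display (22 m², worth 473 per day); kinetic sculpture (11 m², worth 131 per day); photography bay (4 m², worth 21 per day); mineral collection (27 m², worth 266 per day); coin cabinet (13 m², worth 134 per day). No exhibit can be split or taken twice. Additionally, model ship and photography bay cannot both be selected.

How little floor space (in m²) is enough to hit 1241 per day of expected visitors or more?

Need the lightest bundle worth ≥ 1241.
portrait alcove + model ship + print gallery + armor display reaches 1243 using 77 m².
No combination under 77 m² hits 1241.

77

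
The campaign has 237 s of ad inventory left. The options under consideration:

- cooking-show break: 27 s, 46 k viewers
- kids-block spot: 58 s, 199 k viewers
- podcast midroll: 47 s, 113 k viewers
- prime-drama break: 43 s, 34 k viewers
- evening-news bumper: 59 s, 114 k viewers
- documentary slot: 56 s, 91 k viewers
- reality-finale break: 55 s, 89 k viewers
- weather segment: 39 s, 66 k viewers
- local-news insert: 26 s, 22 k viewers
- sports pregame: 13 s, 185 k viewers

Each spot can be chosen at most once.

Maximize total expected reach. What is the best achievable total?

A density-first pass picks cooking-show break + kids-block spot + podcast midroll + evening-news bumper + local-news insert + sports pregame — 679 at 230 s.
Replace cooking-show break and local-news insert with documentary slot: the trade gains 23 net, giving 702 at 233 s.
The spare 4 s is too small for any remaining spot, and no exchange beats 702.

702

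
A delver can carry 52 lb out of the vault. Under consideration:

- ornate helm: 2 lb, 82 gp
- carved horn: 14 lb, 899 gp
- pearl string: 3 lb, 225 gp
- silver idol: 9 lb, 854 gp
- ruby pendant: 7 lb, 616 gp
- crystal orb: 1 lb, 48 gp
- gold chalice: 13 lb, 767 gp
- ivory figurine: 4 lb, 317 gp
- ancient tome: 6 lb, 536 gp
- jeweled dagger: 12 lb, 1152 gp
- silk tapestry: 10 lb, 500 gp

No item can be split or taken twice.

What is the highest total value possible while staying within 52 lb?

4374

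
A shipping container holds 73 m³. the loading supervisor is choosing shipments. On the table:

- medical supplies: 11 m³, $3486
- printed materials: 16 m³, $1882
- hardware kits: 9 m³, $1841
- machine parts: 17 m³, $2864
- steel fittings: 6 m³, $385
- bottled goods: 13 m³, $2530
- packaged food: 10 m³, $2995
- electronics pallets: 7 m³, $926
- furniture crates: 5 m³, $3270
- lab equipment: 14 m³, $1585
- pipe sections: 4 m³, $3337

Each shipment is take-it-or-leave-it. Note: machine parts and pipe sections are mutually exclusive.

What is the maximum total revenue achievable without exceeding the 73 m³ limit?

Taking medical supplies + hardware kits + bottled goods + packaged food + electronics pallets + furniture crates + lab equipment + pipe sections: 73 m³ used, 19970 in revenue.
The closest alternative, medical supplies + hardware kits + steel fittings + bottled goods + packaged food + furniture crates + lab equipment + pipe sections, reaches only 19429.

19970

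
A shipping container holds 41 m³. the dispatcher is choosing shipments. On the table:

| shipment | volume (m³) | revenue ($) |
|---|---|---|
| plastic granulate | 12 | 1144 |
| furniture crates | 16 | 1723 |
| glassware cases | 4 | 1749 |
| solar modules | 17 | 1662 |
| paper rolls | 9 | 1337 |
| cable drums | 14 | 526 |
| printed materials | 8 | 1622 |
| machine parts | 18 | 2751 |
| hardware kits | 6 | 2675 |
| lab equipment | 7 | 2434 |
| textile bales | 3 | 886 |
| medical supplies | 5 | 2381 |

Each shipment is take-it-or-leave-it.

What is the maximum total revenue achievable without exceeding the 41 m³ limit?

A density-first pass picks glassware cases + printed materials + hardware kits + lab equipment + textile bales + medical supplies — 11747 at 33 m³.
Replace textile bales with paper rolls: the trade gains 451 net, giving 12198 at 39 m³.
The closest alternative, glassware cases + machine parts + hardware kits + lab equipment + medical supplies, reaches only 11990.

12198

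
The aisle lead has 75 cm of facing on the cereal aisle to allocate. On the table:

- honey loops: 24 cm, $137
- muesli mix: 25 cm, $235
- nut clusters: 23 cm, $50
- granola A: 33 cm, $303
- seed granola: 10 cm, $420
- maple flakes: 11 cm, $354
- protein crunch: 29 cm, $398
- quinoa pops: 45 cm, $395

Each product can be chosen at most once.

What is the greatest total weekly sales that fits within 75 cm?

Taking muesli mix + seed granola + maple flakes + protein crunch: 75 cm used, 1407 in weekly sales.

1407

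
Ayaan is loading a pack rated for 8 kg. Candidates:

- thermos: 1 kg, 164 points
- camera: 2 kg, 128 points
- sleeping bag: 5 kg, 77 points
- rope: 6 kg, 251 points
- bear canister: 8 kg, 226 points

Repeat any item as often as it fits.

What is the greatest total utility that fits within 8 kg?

The ratio ordering already packs tightly: 8×thermos, 8 kg, 1312.

1312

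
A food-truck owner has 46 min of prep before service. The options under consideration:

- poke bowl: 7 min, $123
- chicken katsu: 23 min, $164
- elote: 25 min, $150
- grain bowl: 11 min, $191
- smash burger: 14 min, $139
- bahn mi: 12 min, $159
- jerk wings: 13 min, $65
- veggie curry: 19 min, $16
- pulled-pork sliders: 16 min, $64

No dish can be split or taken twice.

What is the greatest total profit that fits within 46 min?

The ratio ordering already packs tightly: poke bowl + grain bowl + smash burger + bahn mi, 44 min, 612.
The spare 2 min is too small for any remaining dish, and no exchange beats 612.

612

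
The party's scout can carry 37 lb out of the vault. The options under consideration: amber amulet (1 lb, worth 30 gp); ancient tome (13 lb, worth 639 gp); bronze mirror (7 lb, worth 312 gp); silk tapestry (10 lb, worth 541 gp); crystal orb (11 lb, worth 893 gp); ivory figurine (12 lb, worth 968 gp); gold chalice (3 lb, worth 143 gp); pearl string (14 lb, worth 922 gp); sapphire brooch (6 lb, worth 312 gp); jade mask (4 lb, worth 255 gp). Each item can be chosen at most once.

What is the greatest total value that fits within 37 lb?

2783

Crystal orb + ivory figurine + pearl string uses 37 of the 37 lb and totals 2783.
Runner-up silk tapestry + crystal orb + ivory figurine + jade mask tops out at 2657.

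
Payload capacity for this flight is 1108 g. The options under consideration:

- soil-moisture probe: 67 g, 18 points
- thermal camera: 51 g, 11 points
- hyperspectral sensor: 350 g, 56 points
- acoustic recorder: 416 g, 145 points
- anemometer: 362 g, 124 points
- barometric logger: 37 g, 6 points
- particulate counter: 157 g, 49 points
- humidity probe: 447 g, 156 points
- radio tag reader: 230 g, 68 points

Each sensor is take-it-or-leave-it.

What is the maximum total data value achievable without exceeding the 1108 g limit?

369

Filling by ratio: soil-moisture probe + acoustic recorder + particulate counter + humidity probe for 368, with 21 g left unused.
Dropping soil-moisture probe and particulate counter frees 224 g; slotting in radio tag reader (230 g) lifts the total to 369 at 1093 g.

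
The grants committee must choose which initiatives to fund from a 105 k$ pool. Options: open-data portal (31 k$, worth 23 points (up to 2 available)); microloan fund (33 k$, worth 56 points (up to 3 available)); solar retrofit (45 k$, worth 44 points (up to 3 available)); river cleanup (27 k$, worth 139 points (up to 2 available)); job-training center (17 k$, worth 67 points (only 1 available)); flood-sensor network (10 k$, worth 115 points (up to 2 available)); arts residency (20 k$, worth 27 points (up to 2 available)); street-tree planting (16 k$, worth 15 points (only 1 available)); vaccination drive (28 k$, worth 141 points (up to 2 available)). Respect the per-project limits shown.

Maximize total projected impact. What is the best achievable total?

Greedy by ratio would take 2×river cleanup + 2×flood-sensor network + vaccination drive: 102 k$ used, total 649.
Dropping river cleanup frees 27 k$; slotting in vaccination drive (28 k$) lifts the total to 651 at 103 k$.
That's the maximum — no swap from here does better than 651.

651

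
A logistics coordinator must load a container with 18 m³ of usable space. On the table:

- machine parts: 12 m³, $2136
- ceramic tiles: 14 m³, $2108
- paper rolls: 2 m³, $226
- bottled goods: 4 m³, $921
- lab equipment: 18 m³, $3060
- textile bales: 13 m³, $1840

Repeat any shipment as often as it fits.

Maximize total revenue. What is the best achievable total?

3910

Taking paper rolls + 4×bottled goods: 18 m³ used, 3910 in revenue.
Nothing else within 18 m³ beats 3910.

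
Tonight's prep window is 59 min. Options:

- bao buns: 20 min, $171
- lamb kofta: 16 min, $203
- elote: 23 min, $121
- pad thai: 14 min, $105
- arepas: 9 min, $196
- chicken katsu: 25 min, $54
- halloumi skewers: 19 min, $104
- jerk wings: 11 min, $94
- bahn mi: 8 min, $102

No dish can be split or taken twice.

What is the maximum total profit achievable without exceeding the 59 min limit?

Greedy by ratio would take bao buns + lamb kofta + arepas + bahn mi: 53 min used, total 672.
Dropping bao buns frees 20 min; slotting in pad thai + jerk wings (25 min) lifts the total to 700 at 58 min.
The spare 1 min is too small for any remaining dish, and no exchange beats 700.

700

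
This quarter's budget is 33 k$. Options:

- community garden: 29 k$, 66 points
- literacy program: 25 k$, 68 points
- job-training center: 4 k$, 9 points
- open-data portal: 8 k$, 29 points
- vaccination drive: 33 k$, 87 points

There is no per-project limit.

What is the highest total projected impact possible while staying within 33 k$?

116

Taking 4×open-data portal: 32 k$ used, 116 in projected impact.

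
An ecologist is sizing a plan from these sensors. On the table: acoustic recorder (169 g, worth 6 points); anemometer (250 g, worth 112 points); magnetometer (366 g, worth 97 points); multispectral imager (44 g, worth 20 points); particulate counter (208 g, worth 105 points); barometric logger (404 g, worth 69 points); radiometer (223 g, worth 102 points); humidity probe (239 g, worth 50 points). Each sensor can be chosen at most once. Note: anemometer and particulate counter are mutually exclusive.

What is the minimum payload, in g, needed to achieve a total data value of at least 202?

431

Minimise g subject to total data value ≥ 202.
Taking particulate counter + radiometer gives 207 (≥ 202) for 431 g.
No combination under 431 g hits 202.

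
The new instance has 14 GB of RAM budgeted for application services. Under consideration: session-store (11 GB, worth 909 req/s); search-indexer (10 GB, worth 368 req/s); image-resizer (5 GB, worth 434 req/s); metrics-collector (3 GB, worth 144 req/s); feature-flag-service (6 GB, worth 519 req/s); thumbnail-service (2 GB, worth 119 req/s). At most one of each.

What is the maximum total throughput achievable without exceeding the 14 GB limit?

The ratio heuristic lands on image-resizer + feature-flag-service + thumbnail-service (1072) but leaves 1 GB idle.
Dropping thumbnail-service frees 2 GB; slotting in metrics-collector (3 GB) lifts the total to 1097 at 14 GB.
Runner-up image-resizer + feature-flag-service + thumbnail-service tops out at 1072.

1097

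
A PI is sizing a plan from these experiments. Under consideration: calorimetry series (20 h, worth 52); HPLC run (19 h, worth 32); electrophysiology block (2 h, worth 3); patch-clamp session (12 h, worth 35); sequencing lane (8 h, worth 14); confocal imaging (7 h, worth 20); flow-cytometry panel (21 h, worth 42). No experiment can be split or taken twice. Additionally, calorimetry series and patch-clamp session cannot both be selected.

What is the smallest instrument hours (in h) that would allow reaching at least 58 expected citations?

21

Need the lightest bundle worth ≥ 58.
Taking electrophysiology block + patch-clamp session + confocal imaging gives 58 (≥ 58) for 21 h.
Any bundle with less than 21 h falls short of 58.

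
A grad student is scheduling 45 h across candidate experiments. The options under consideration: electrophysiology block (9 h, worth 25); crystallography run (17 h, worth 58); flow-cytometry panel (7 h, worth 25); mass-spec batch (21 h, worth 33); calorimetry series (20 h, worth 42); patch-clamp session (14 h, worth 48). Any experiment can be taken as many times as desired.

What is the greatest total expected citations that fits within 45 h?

A density-first pass picks 6×flow-cytometry panel — 150 at 42 h.
The 14 h tied up in 2×flow-cytometry panel is better spent on crystallography run — total rises to 158 (45 h).

158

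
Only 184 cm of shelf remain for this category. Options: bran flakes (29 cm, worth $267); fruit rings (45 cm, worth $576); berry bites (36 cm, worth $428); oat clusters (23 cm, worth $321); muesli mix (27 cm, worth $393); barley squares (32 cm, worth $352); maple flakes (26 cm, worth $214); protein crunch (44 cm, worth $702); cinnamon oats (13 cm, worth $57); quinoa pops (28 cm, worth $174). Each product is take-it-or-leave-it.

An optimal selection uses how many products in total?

Best achievable weekly sales is 2451.
One optimal bundle: fruit rings + berry bites + muesli mix + barley squares + protein crunch (184 cm).
All optima have 5 products.

5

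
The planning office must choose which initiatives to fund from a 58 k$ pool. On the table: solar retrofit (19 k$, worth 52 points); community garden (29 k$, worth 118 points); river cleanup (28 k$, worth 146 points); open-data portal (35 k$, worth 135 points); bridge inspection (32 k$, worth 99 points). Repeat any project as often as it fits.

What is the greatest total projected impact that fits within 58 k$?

The ratio ordering already packs tightly: 2×river cleanup, 56 k$, 292.
The spare 2 k$ is too small for any remaining project, and no exchange beats 292.

292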